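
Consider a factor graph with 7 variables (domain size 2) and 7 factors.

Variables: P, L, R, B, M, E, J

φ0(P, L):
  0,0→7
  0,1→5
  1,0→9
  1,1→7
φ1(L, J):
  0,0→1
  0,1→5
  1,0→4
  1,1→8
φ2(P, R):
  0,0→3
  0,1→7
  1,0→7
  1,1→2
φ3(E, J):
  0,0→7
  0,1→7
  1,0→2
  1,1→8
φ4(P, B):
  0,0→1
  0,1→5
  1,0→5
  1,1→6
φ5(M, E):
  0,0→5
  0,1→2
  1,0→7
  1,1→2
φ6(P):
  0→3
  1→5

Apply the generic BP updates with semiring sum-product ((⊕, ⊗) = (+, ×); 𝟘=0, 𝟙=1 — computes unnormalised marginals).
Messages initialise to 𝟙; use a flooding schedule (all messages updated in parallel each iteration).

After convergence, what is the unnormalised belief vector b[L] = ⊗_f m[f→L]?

init: all messages = 𝟙 over 2 values
r1 m[φ0→P] = [12, 16]
r1 m[φ0→L] = [16, 12]
r1 m[φ1→L] = [6, 12]
r1 m[φ1→J] = [5, 13]
r1 m[φ2→P] = [10, 9]
r1 m[φ2→R] = [10, 9]
r1 m[φ3→E] = [14, 10]
r1 m[φ3→J] = [9, 15]
r1 m[φ4→P] = [6, 11]
r1 m[φ4→B] = [6, 11]
r1 m[φ5→M] = [7, 9]
r1 m[φ5→E] = [12, 4]
r1 m[φ6→P] = [3, 5]
r1 m[P→φ0] = [1, 1]
r1 m[P→φ2] = [1, 1]
r1 m[P→φ4] = [1, 1]
r1 m[P→φ6] = [1, 1]
r1 m[L→φ0] = [1, 1]
r1 m[L→φ1] = [1, 1]
r1 m[R→φ2] = [1, 1]
r1 m[B→φ4] = [1, 1]
r1 m[M→φ5] = [1, 1]
r1 m[E→φ3] = [1, 1]
r1 m[E→φ5] = [1, 1]
r1 m[J→φ1] = [1, 1]
r1 m[J→φ3] = [1, 1]
r2 m[φ0→P] = [12, 16]
r2 m[φ0→L] = [16, 12]
r2 m[φ1→L] = [6, 12]
r2 m[φ1→J] = [5, 13]
r2 m[φ2→P] = [10, 9]
r2 m[φ2→R] = [10, 9]
r2 m[φ3→E] = [14, 10]
r2 m[φ3→J] = [9, 15]
r2 m[φ4→P] = [6, 11]
r2 m[φ4→B] = [6, 11]
r2 m[φ5→M] = [7, 9]
r2 m[φ5→E] = [12, 4]
r2 m[φ6→P] = [3, 5]
r2 m[P→φ0] = [180, 495]
r2 m[P→φ2] = [216, 880]
r2 m[P→φ4] = [360, 720]
r2 m[P→φ6] = [720, 1584]
r2 m[L→φ0] = [6, 12]
r2 m[L→φ1] = [16, 12]
r2 m[R→φ2] = [1, 1]
r2 m[B→φ4] = [1, 1]
r2 m[M→φ5] = [1, 1]
r2 m[E→φ3] = [12, 4]
r2 m[E→φ5] = [14, 10]
r2 m[J→φ1] = [9, 15]
r2 m[J→φ3] = [5, 13]
r3 m[φ0→P] = [102, 138]
r3 m[φ0→L] = [5715, 4365]
r3 m[φ1→L] = [84, 156]
r3 m[φ1→J] = [64, 176]
r3 m[φ2→P] = [10, 9]
r3 m[φ2→R] = [6808, 3272]
r3 m[φ3→E] = [126, 114]
r3 m[φ3→J] = [92, 116]
r3 m[φ4→P] = [6, 11]
r3 m[φ4→B] = [3960, 6120]
r3 m[φ5→M] = [90, 118]
r3 m[φ5→E] = [12, 4]
r3 m[φ6→P] = [3, 5]
r3 m[P→φ0] = [180, 495]
r3 m[P→φ2] = [216, 880]
r3 m[P→φ4] = [360, 720]
r3 m[P→φ6] = [720, 1584]
r3 m[L→φ0] = [6, 12]
r3 m[L→φ1] = [16, 12]
r3 m[R→φ2] = [1, 1]
r3 m[B→φ4] = [1, 1]
r3 m[M→φ5] = [1, 1]
r3 m[E→φ3] = [12, 4]
r3 m[E→φ5] = [14, 10]
r3 m[J→φ1] = [9, 15]
r3 m[J→φ3] = [5, 13]
r4 m[φ0→P] = [102, 138]
r4 m[φ0→L] = [5715, 4365]
r4 m[φ1→L] = [84, 156]
r4 m[φ1→J] = [64, 176]
r4 m[φ2→P] = [10, 9]
r4 m[φ2→R] = [6808, 3272]
r4 m[φ3→E] = [126, 114]
r4 m[φ3→J] = [92, 116]
r4 m[φ4→P] = [6, 11]
r4 m[φ4→B] = [3960, 6120]
r4 m[φ5→M] = [90, 118]
r4 m[φ5→E] = [12, 4]
r4 m[φ6→P] = [3, 5]
r4 m[P→φ0] = [180, 495]
r4 m[P→φ2] = [1836, 7590]
r4 m[P→φ4] = [3060, 6210]
r4 m[P→φ6] = [6120, 13662]
r4 m[L→φ0] = [84, 156]
r4 m[L→φ1] = [5715, 4365]
r4 m[R→φ2] = [1, 1]
r4 m[B→φ4] = [1, 1]
r4 m[M→φ5] = [1, 1]
r4 m[E→φ3] = [12, 4]
r4 m[E→φ5] = [126, 114]
r4 m[J→φ1] = [92, 116]
r4 m[J→φ3] = [64, 176]
r5 m[φ0→P] = [1368, 1848]
r5 m[φ0→L] = [5715, 4365]
r5 m[φ1→L] = [672, 1296]
r5 m[φ1→J] = [23175, 63495]
r5 m[φ2→P] = [10, 9]
r5 m[φ2→R] = [58638, 28032]
r5 m[φ3→E] = [1680, 1536]
r5 m[φ3→J] = [92, 116]
r5 m[φ4→P] = [6, 11]
r5 m[φ4→B] = [34110, 52560]
r5 m[φ5→M] = [858, 1110]
r5 m[φ5→E] = [12, 4]
r5 m[φ6→P] = [3, 5]
r5 m[P→φ0] = [180, 495]
r5 m[P→φ2] = [1836, 7590]
r5 m[P→φ4] = [3060, 6210]
r5 m[P→φ6] = [6120, 13662]
r5 m[L→φ0] = [84, 156]
r5 m[L→φ1] = [5715, 4365]
r5 m[R→φ2] = [1, 1]
r5 m[B→φ4] = [1, 1]
r5 m[M→φ5] = [1, 1]
r5 m[E→φ3] = [12, 4]
r5 m[E→φ5] = [126, 114]
r5 m[J→φ1] = [92, 116]
r5 m[J→φ3] = [64, 176]
r6 m[φ0→P] = [1368, 1848]
r6 m[φ0→L] = [5715, 4365]
r6 m[φ1→L] = [672, 1296]
r6 m[φ1→J] = [23175, 63495]
r6 m[φ2→P] = [10, 9]
r6 m[φ2→R] = [58638, 28032]
r6 m[φ3→E] = [1680, 1536]
r6 m[φ3→J] = [92, 116]
r6 m[φ4→P] = [6, 11]
r6 m[φ4→B] = [34110, 52560]
r6 m[φ5→M] = [858, 1110]
r6 m[φ5→E] = [12, 4]
r6 m[φ6→P] = [3, 5]
r6 m[P→φ0] = [180, 495]
r6 m[P→φ2] = [24624, 101640]
r6 m[P→φ4] = [41040, 83160]
r6 m[P→φ6] = [82080, 182952]
r6 m[L→φ0] = [672, 1296]
r6 m[L→φ1] = [5715, 4365]
r6 m[R→φ2] = [1, 1]
r6 m[B→φ4] = [1, 1]
r6 m[M→φ5] = [1, 1]
r6 m[E→φ3] = [12, 4]
r6 m[E→φ5] = [1680, 1536]
r6 m[J→φ1] = [92, 116]
r6 m[J→φ3] = [23175, 63495]
r7 m[φ0→P] = [11184, 15120]
r7 m[φ0→L] = [5715, 4365]
r7 m[φ1→L] = [672, 1296]
r7 m[φ1→J] = [23175, 63495]
r7 m[φ2→P] = [10, 9]
r7 m[φ2→R] = [785352, 375648]
r7 m[φ3→E] = [606690, 554310]
r7 m[φ3→J] = [92, 116]
r7 m[φ4→P] = [6, 11]
r7 m[φ4→B] = [456840, 704160]
r7 m[φ5→M] = [11472, 14832]
r7 m[φ5→E] = [12, 4]
r7 m[φ6→P] = [3, 5]
r7 m[P→φ0] = [180, 495]
r7 m[P→φ2] = [24624, 101640]
r7 m[P→φ4] = [41040, 83160]
r7 m[P→φ6] = [82080, 182952]
r7 m[L→φ0] = [672, 1296]
r7 m[L→φ1] = [5715, 4365]
r7 m[R→φ2] = [1, 1]
r7 m[B→φ4] = [1, 1]
r7 m[M→φ5] = [1, 1]
r7 m[E→φ3] = [12, 4]
r7 m[E→φ5] = [1680, 1536]
r7 m[J→φ1] = [92, 116]
r7 m[J→φ3] = [23175, 63495]
r8 m[φ0→P] = [11184, 15120]
r8 m[φ0→L] = [5715, 4365]
r8 m[φ1→L] = [672, 1296]
r8 m[φ1→J] = [23175, 63495]
r8 m[φ2→P] = [10, 9]
r8 m[φ2→R] = [785352, 375648]
r8 m[φ3→E] = [606690, 554310]
r8 m[φ3→J] = [92, 116]
r8 m[φ4→P] = [6, 11]
r8 m[φ4→B] = [456840, 704160]
r8 m[φ5→M] = [11472, 14832]
r8 m[φ5→E] = [12, 4]
r8 m[φ6→P] = [3, 5]
r8 m[P→φ0] = [180, 495]
r8 m[P→φ2] = [201312, 831600]
r8 m[P→φ4] = [335520, 680400]
r8 m[P→φ6] = [671040, 1496880]
r8 m[L→φ0] = [672, 1296]
r8 m[L→φ1] = [5715, 4365]
r8 m[R→φ2] = [1, 1]
r8 m[B→φ4] = [1, 1]
r8 m[M→φ5] = [1, 1]
r8 m[E→φ3] = [12, 4]
r8 m[E→φ5] = [606690, 554310]
r8 m[J→φ1] = [92, 116]
r8 m[J→φ3] = [23175, 63495]
r9 m[φ0→P] = [11184, 15120]
r9 m[φ0→L] = [5715, 4365]
r9 m[φ1→L] = [672, 1296]
r9 m[φ1→J] = [23175, 63495]
r9 m[φ2→P] = [10, 9]
r9 m[φ2→R] = [6425136, 3072384]
r9 m[φ3→E] = [606690, 554310]
r9 m[φ3→J] = [92, 116]
r9 m[φ4→P] = [6, 11]
r9 m[φ4→B] = [3737520, 5760000]
r9 m[φ5→M] = [4142070, 5355450]
r9 m[φ5→E] = [12, 4]
r9 m[φ6→P] = [3, 5]
r9 m[P→φ0] = [180, 495]
r9 m[P→φ2] = [201312, 831600]
r9 m[P→φ4] = [335520, 680400]
r9 m[P→φ6] = [671040, 1496880]
r9 m[L→φ0] = [672, 1296]
r9 m[L→φ1] = [5715, 4365]
r9 m[R→φ2] = [1, 1]
r9 m[B→φ4] = [1, 1]
r9 m[M→φ5] = [1, 1]
r9 m[E→φ3] = [12, 4]
r9 m[E→φ5] = [606690, 554310]
r9 m[J→φ1] = [92, 116]
r9 m[J→φ3] = [23175, 63495]
r10 m[φ0→P] = [11184, 15120]
r10 m[φ0→L] = [5715, 4365]
r10 m[φ1→L] = [672, 1296]
r10 m[φ1→J] = [23175, 63495]
r10 m[φ2→P] = [10, 9]
r10 m[φ2→R] = [6425136, 3072384]
r10 m[φ3→E] = [606690, 554310]
r10 m[φ3→J] = [92, 116]
r10 m[φ4→P] = [6, 11]
r10 m[φ4→B] = [3737520, 5760000]
r10 m[φ5→M] = [4142070, 5355450]
r10 m[φ5→E] = [12, 4]
r10 m[φ6→P] = [3, 5]
r10 m[P→φ0] = [180, 495]
r10 m[P→φ2] = [201312, 831600]
r10 m[P→φ4] = [335520, 680400]
r10 m[P→φ6] = [671040, 1496880]
r10 m[L→φ0] = [672, 1296]
r10 m[L→φ1] = [5715, 4365]
r10 m[R→φ2] = [1, 1]
r10 m[B→φ4] = [1, 1]
r10 m[M→φ5] = [1, 1]
r10 m[E→φ3] = [12, 4]
r10 m[E→φ5] = [606690, 554310]
r10 m[J→φ1] = [92, 116]
r10 m[J→φ3] = [23175, 63495]
fixed point reached at round 10
b[L] = ⊗ incoming = [3840480, 5657040]

b[L] = [3840480, 5657040]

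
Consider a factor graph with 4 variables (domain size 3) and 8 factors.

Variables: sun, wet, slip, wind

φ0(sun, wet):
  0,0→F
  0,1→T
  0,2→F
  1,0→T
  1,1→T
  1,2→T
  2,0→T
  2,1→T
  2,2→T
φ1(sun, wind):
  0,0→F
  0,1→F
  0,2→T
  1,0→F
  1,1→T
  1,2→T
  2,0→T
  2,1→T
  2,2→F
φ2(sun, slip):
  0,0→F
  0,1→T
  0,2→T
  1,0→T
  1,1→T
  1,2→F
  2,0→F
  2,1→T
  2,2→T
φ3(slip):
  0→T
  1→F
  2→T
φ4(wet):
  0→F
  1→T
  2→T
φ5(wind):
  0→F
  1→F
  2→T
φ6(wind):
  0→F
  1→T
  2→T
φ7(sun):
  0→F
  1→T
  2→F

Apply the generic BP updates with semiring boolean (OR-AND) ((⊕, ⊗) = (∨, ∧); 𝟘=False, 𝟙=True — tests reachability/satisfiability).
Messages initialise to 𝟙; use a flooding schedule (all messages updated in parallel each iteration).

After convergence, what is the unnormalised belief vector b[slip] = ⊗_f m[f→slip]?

b[slip] = [T, F, F]

init: all messages = 𝟙 over 3 values
r1 m[φ0→sun] = [T, T, T]
r1 m[φ0→wet] = [T, T, T]
r1 m[φ1→sun] = [T, T, T]
r1 m[φ1→wind] = [T, T, T]
r1 m[φ2→sun] = [T, T, T]
r1 m[φ2→slip] = [T, T, T]
r1 m[φ3→slip] = [T, F, T]
r1 m[φ4→wet] = [F, T, T]
r1 m[φ5→wind] = [F, F, T]
r1 m[φ6→wind] = [F, T, T]
r1 m[φ7→sun] = [F, T, F]
r1 m[sun→φ0] = [T, T, T]
r1 m[sun→φ1] = [T, T, T]
r1 m[sun→φ2] = [T, T, T]
r1 m[sun→φ7] = [T, T, T]
r1 m[wet→φ0] = [T, T, T]
r1 m[wet→φ4] = [T, T, T]
r1 m[slip→φ2] = [T, T, T]
r1 m[slip→φ3] = [T, T, T]
r1 m[wind→φ1] = [T, T, T]
r1 m[wind→φ5] = [T, T, T]
r1 m[wind→φ6] = [T, T, T]
r2 m[φ0→sun] = [T, T, T]
r2 m[φ0→wet] = [T, T, T]
r2 m[φ1→sun] = [T, T, T]
r2 m[φ1→wind] = [T, T, T]
r2 m[φ2→sun] = [T, T, T]
r2 m[φ2→slip] = [T, T, T]
r2 m[φ3→slip] = [T, F, T]
r2 m[φ4→wet] = [F, T, T]
r2 m[φ5→wind] = [F, F, T]
r2 m[φ6→wind] = [F, T, T]
r2 m[φ7→sun] = [F, T, F]
r2 m[sun→φ0] = [F, T, F]
r2 m[sun→φ1] = [F, T, F]
r2 m[sun→φ2] = [F, T, F]
r2 m[sun→φ7] = [T, T, T]
r2 m[wet→φ0] = [F, T, T]
r2 m[wet→φ4] = [T, T, T]
r2 m[slip→φ2] = [T, F, T]
r2 m[slip→φ3] = [T, T, T]
r2 m[wind→φ1] = [F, F, T]
r2 m[wind→φ5] = [F, T, T]
r2 m[wind→φ6] = [F, F, T]
r3 m[φ0→sun] = [T, T, T]
r3 m[φ0→wet] = [T, T, T]
r3 m[φ1→sun] = [T, T, F]
r3 m[φ1→wind] = [F, T, T]
r3 m[φ2→sun] = [T, T, T]
r3 m[φ2→slip] = [T, T, F]
r3 m[φ3→slip] = [T, F, T]
r3 m[φ4→wet] = [F, T, T]
r3 m[φ5→wind] = [F, F, T]
r3 m[φ6→wind] = [F, T, T]
r3 m[φ7→sun] = [F, T, F]
r3 m[sun→φ0] = [F, T, F]
r3 m[sun→φ1] = [F, T, F]
r3 m[sun→φ2] = [F, T, F]
r3 m[sun→φ7] = [T, T, T]
r3 m[wet→φ0] = [F, T, T]
r3 m[wet→φ4] = [T, T, T]
r3 m[slip→φ2] = [T, F, T]
r3 m[slip→φ3] = [T, T, T]
r3 m[wind→φ1] = [F, F, T]
r3 m[wind→φ5] = [F, T, T]
r3 m[wind→φ6] = [F, F, T]
r4 m[φ0→sun] = [T, T, T]
r4 m[φ0→wet] = [T, T, T]
r4 m[φ1→sun] = [T, T, F]
r4 m[φ1→wind] = [F, T, T]
r4 m[φ2→sun] = [T, T, T]
r4 m[φ2→slip] = [T, T, F]
r4 m[φ3→slip] = [T, F, T]
r4 m[φ4→wet] = [F, T, T]
r4 m[φ5→wind] = [F, F, T]
r4 m[φ6→wind] = [F, T, T]
r4 m[φ7→sun] = [F, T, F]
r4 m[sun→φ0] = [F, T, F]
r4 m[sun→φ1] = [F, T, F]
r4 m[sun→φ2] = [F, T, F]
r4 m[sun→φ7] = [T, T, F]
r4 m[wet→φ0] = [F, T, T]
r4 m[wet→φ4] = [T, T, T]
r4 m[slip→φ2] = [T, F, T]
r4 m[slip→φ3] = [T, T, F]
r4 m[wind→φ1] = [F, F, T]
r4 m[wind→φ5] = [F, T, T]
r4 m[wind→φ6] = [F, F, T]
r5 m[φ0→sun] = [T, T, T]
r5 m[φ0→wet] = [T, T, T]
r5 m[φ1→sun] = [T, T, F]
r5 m[φ1→wind] = [F, T, T]
r5 m[φ2→sun] = [T, T, T]
r5 m[φ2→slip] = [T, T, F]
r5 m[φ3→slip] = [T, F, T]
r5 m[φ4→wet] = [F, T, T]
r5 m[φ5→wind] = [F, F, T]
r5 m[φ6→wind] = [F, T, T]
r5 m[φ7→sun] = [F, T, F]
r5 m[sun→φ0] = [F, T, F]
r5 m[sun→φ1] = [F, T, F]
r5 m[sun→φ2] = [F, T, F]
r5 m[sun→φ7] = [T, T, F]
r5 m[wet→φ0] = [F, T, T]
r5 m[wet→φ4] = [T, T, T]
r5 m[slip→φ2] = [T, F, T]
r5 m[slip→φ3] = [T, T, F]
r5 m[wind→φ1] = [F, F, T]
r5 m[wind→φ5] = [F, T, T]
r5 m[wind→φ6] = [F, F, T]
fixed point reached at round 5
b[slip] = ⊗ incoming = [T, F, F]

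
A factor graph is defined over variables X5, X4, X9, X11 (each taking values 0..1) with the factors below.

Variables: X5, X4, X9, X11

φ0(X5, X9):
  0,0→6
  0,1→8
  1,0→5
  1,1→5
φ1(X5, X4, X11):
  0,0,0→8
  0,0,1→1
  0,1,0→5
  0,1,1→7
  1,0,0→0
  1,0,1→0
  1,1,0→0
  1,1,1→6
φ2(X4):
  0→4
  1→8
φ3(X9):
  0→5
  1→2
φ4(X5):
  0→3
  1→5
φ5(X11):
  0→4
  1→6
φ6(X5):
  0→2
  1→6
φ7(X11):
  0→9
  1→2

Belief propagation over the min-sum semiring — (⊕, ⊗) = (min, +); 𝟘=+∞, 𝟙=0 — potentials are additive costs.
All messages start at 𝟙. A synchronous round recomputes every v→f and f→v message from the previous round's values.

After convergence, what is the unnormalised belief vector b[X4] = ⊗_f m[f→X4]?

init: all messages = 𝟙 over 2 values
r1 m[φ0→X5] = [6, 5]
r1 m[φ0→X9] = [5, 5]
r1 m[φ1→X5] = [1, 0]
r1 m[φ1→X4] = [0, 0]
r1 m[φ1→X11] = [0, 0]
r1 m[φ2→X4] = [4, 8]
r1 m[φ3→X9] = [5, 2]
r1 m[φ4→X5] = [3, 5]
r1 m[φ5→X11] = [4, 6]
r1 m[φ6→X5] = [2, 6]
r1 m[φ7→X11] = [9, 2]
r1 m[X5→φ0] = [0, 0]
r1 m[X5→φ1] = [0, 0]
r1 m[X5→φ4] = [0, 0]
r1 m[X5→φ6] = [0, 0]
r1 m[X4→φ1] = [0, 0]
r1 m[X4→φ2] = [0, 0]
r1 m[X9→φ0] = [0, 0]
r1 m[X9→φ3] = [0, 0]
r1 m[X11→φ1] = [0, 0]
r1 m[X11→φ5] = [0, 0]
r1 m[X11→φ7] = [0, 0]
r2 m[φ0→X5] = [6, 5]
r2 m[φ0→X9] = [5, 5]
r2 m[φ1→X5] = [1, 0]
r2 m[φ1→X4] = [0, 0]
r2 m[φ1→X11] = [0, 0]
r2 m[φ2→X4] = [4, 8]
r2 m[φ3→X9] = [5, 2]
r2 m[φ4→X5] = [3, 5]
r2 m[φ5→X11] = [4, 6]
r2 m[φ6→X5] = [2, 6]
r2 m[φ7→X11] = [9, 2]
r2 m[X5→φ0] = [6, 11]
r2 m[X5→φ1] = [11, 16]
r2 m[X5→φ4] = [9, 11]
r2 m[X5→φ6] = [10, 10]
r2 m[X4→φ1] = [4, 8]
r2 m[X4→φ2] = [0, 0]
r2 m[X9→φ0] = [5, 2]
r2 m[X9→φ3] = [5, 5]
r2 m[X11→φ1] = [13, 8]
r2 m[X11→φ5] = [9, 2]
r2 m[X11→φ7] = [4, 6]
r3 m[φ0→X5] = [10, 7]
r3 m[φ0→X9] = [12, 14]
r3 m[φ1→X5] = [13, 12]
r3 m[φ1→X4] = [20, 26]
r3 m[φ1→X11] = [20, 16]
r3 m[φ2→X4] = [4, 8]
r3 m[φ3→X9] = [5, 2]
r3 m[φ4→X5] = [3, 5]
r3 m[φ5→X11] = [4, 6]
r3 m[φ6→X5] = [2, 6]
r3 m[φ7→X11] = [9, 2]
r3 m[X5→φ0] = [6, 11]
r3 m[X5→φ1] = [11, 16]
r3 m[X5→φ4] = [9, 11]
r3 m[X5→φ6] = [10, 10]
r3 m[X4→φ1] = [4, 8]
r3 m[X4→φ2] = [0, 0]
r3 m[X9→φ0] = [5, 2]
r3 m[X9→φ3] = [5, 5]
r3 m[X11→φ1] = [13, 8]
r3 m[X11→φ5] = [9, 2]
r3 m[X11→φ7] = [4, 6]
r4 m[φ0→X5] = [10, 7]
r4 m[φ0→X9] = [12, 14]
r4 m[φ1→X5] = [13, 12]
r4 m[φ1→X4] = [20, 26]
r4 m[φ1→X11] = [20, 16]
r4 m[φ2→X4] = [4, 8]
r4 m[φ3→X9] = [5, 2]
r4 m[φ4→X5] = [3, 5]
r4 m[φ5→X11] = [4, 6]
r4 m[φ6→X5] = [2, 6]
r4 m[φ7→X11] = [9, 2]
r4 m[X5→φ0] = [18, 23]
r4 m[X5→φ1] = [15, 18]
r4 m[X5→φ4] = [25, 25]
r4 m[X5→φ6] = [26, 24]
r4 m[X4→φ1] = [4, 8]
r4 m[X4→φ2] = [20, 26]
r4 m[X9→φ0] = [5, 2]
r4 m[X9→φ3] = [12, 14]
r4 m[X11→φ1] = [13, 8]
r4 m[X11→φ5] = [29, 18]
r4 m[X11→φ7] = [24, 22]
r5 m[φ0→X5] = [10, 7]
r5 m[φ0→X9] = [24, 26]
r5 m[φ1→X5] = [13, 12]
r5 m[φ1→X4] = [24, 30]
r5 m[φ1→X11] = [22, 20]
r5 m[φ2→X4] = [4, 8]
r5 m[φ3→X9] = [5, 2]
r5 m[φ4→X5] = [3, 5]
r5 m[φ5→X11] = [4, 6]
r5 m[φ6→X5] = [2, 6]
r5 m[φ7→X11] = [9, 2]
r5 m[X5→φ0] = [18, 23]
r5 m[X5→φ1] = [15, 18]
r5 m[X5→φ4] = [25, 25]
r5 m[X5→φ6] = [26, 24]
r5 m[X4→φ1] = [4, 8]
r5 m[X4→φ2] = [20, 26]
r5 m[X9→φ0] = [5, 2]
r5 m[X9→φ3] = [12, 14]
r5 m[X11→φ1] = [13, 8]
r5 m[X11→φ5] = [29, 18]
r5 m[X11→φ7] = [24, 22]
r6 m[φ0→X5] = [10, 7]
r6 m[φ0→X9] = [24, 26]
r6 m[φ1→X5] = [13, 12]
r6 m[φ1→X4] = [24, 30]
r6 m[φ1→X11] = [22, 20]
r6 m[φ2→X4] = [4, 8]
r6 m[φ3→X9] = [5, 2]
r6 m[φ4→X5] = [3, 5]
r6 m[φ5→X11] = [4, 6]
r6 m[φ6→X5] = [2, 6]
r6 m[φ7→X11] = [9, 2]
r6 m[X5→φ0] = [18, 23]
r6 m[X5→φ1] = [15, 18]
r6 m[X5→φ4] = [25, 25]
r6 m[X5→φ6] = [26, 24]
r6 m[X4→φ1] = [4, 8]
r6 m[X4→φ2] = [24, 30]
r6 m[X9→φ0] = [5, 2]
r6 m[X9→φ3] = [24, 26]
r6 m[X11→φ1] = [13, 8]
r6 m[X11→φ5] = [31, 22]
r6 m[X11→φ7] = [26, 26]
r7 m[φ0→X5] = [10, 7]
r7 m[φ0→X9] = [24, 26]
r7 m[φ1→X5] = [13, 12]
r7 m[φ1→X4] = [24, 30]
r7 m[φ1→X11] = [22, 20]
r7 m[φ2→X4] = [4, 8]
r7 m[φ3→X9] = [5, 2]
r7 m[φ4→X5] = [3, 5]
r7 m[φ5→X11] = [4, 6]
r7 m[φ6→X5] = [2, 6]
r7 m[φ7→X11] = [9, 2]
r7 m[X5→φ0] = [18, 23]
r7 m[X5→φ1] = [15, 18]
r7 m[X5→φ4] = [25, 25]
r7 m[X5→φ6] = [26, 24]
r7 m[X4→φ1] = [4, 8]
r7 m[X4→φ2] = [24, 30]
r7 m[X9→φ0] = [5, 2]
r7 m[X9→φ3] = [24, 26]
r7 m[X11→φ1] = [13, 8]
r7 m[X11→φ5] = [31, 22]
r7 m[X11→φ7] = [26, 26]
fixed point reached at round 7
b[X4] = ⊗ incoming = [28, 38]

b[X4] = [28, 38]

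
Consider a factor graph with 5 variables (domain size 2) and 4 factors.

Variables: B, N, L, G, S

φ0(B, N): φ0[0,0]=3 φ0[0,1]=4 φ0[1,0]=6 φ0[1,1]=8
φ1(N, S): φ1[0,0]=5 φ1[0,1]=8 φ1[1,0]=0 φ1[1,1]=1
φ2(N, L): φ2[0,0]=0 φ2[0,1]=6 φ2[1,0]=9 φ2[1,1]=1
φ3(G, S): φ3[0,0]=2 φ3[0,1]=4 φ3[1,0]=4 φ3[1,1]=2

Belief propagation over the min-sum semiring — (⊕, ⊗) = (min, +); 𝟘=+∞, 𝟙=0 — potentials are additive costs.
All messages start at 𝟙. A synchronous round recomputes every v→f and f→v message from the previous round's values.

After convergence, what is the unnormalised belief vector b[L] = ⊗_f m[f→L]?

init: all messages = 𝟙 over 2 values
r1 m[φ0→B] = [3, 6]
r1 m[φ0→N] = [3, 4]
r1 m[φ1→N] = [5, 0]
r1 m[φ1→S] = [0, 1]
r1 m[φ2→N] = [0, 1]
r1 m[φ2→L] = [0, 1]
r1 m[φ3→G] = [2, 2]
r1 m[φ3→S] = [2, 2]
r1 m[B→φ0] = [0, 0]
r1 m[N→φ0] = [0, 0]
r1 m[N→φ1] = [0, 0]
r1 m[N→φ2] = [0, 0]
r1 m[L→φ2] = [0, 0]
r1 m[G→φ3] = [0, 0]
r1 m[S→φ1] = [0, 0]
r1 m[S→φ3] = [0, 0]
r2 m[φ0→B] = [3, 6]
r2 m[φ0→N] = [3, 4]
r2 m[φ1→N] = [5, 0]
r2 m[φ1→S] = [0, 1]
r2 m[φ2→N] = [0, 1]
r2 m[φ2→L] = [0, 1]
r2 m[φ3→G] = [2, 2]
r2 m[φ3→S] = [2, 2]
r2 m[B→φ0] = [0, 0]
r2 m[N→φ0] = [5, 1]
r2 m[N→φ1] = [3, 5]
r2 m[N→φ2] = [8, 4]
r2 m[L→φ2] = [0, 0]
r2 m[G→φ3] = [0, 0]
r2 m[S→φ1] = [2, 2]
r2 m[S→φ3] = [0, 1]
r3 m[φ0→B] = [5, 9]
r3 m[φ0→N] = [3, 4]
r3 m[φ1→N] = [7, 2]
r3 m[φ1→S] = [5, 6]
r3 m[φ2→N] = [0, 1]
r3 m[φ2→L] = [8, 5]
r3 m[φ3→G] = [2, 3]
r3 m[φ3→S] = [2, 2]
r3 m[B→φ0] = [0, 0]
r3 m[N→φ0] = [5, 1]
r3 m[N→φ1] = [3, 5]
r3 m[N→φ2] = [8, 4]
r3 m[L→φ2] = [0, 0]
r3 m[G→φ3] = [0, 0]
r3 m[S→φ1] = [2, 2]
r3 m[S→φ3] = [0, 1]
r4 m[φ0→B] = [5, 9]
r4 m[φ0→N] = [3, 4]
r4 m[φ1→N] = [7, 2]
r4 m[φ1→S] = [5, 6]
r4 m[φ2→N] = [0, 1]
r4 m[φ2→L] = [8, 5]
r4 m[φ3→G] = [2, 3]
r4 m[φ3→S] = [2, 2]
r4 m[B→φ0] = [0, 0]
r4 m[N→φ0] = [7, 3]
r4 m[N→φ1] = [3, 5]
r4 m[N→φ2] = [10, 6]
r4 m[L→φ2] = [0, 0]
r4 m[G→φ3] = [0, 0]
r4 m[S→φ1] = [2, 2]
r4 m[S→φ3] = [5, 6]
r5 m[φ0→B] = [7, 11]
r5 m[φ0→N] = [3, 4]
r5 m[φ1→N] = [7, 2]
r5 m[φ1→S] = [5, 6]
r5 m[φ2→N] = [0, 1]
r5 m[φ2→L] = [10, 7]
r5 m[φ3→G] = [7, 8]
r5 m[φ3→S] = [2, 2]
r5 m[B→φ0] = [0, 0]
r5 m[N→φ0] = [7, 3]
r5 m[N→φ1] = [3, 5]
r5 m[N→φ2] = [10, 6]
r5 m[L→φ2] = [0, 0]
r5 m[G→φ3] = [0, 0]
r5 m[S→φ1] = [2, 2]
r5 m[S→φ3] = [5, 6]
r6 m[φ0→B] = [7, 11]
r6 m[φ0→N] = [3, 4]
r6 m[φ1→N] = [7, 2]
r6 m[φ1→S] = [5, 6]
r6 m[φ2→N] = [0, 1]
r6 m[φ2→L] = [10, 7]
r6 m[φ3→G] = [7, 8]
r6 m[φ3→S] = [2, 2]
r6 m[B→φ0] = [0, 0]
r6 m[N→φ0] = [7, 3]
r6 m[N→φ1] = [3, 5]
r6 m[N→φ2] = [10, 6]
r6 m[L→φ2] = [0, 0]
r6 m[G→φ3] = [0, 0]
r6 m[S→φ1] = [2, 2]
r6 m[S→φ3] = [5, 6]
fixed point reached at round 6
b[L] = ⊗ incoming = [10, 7]

b[L] = [10, 7]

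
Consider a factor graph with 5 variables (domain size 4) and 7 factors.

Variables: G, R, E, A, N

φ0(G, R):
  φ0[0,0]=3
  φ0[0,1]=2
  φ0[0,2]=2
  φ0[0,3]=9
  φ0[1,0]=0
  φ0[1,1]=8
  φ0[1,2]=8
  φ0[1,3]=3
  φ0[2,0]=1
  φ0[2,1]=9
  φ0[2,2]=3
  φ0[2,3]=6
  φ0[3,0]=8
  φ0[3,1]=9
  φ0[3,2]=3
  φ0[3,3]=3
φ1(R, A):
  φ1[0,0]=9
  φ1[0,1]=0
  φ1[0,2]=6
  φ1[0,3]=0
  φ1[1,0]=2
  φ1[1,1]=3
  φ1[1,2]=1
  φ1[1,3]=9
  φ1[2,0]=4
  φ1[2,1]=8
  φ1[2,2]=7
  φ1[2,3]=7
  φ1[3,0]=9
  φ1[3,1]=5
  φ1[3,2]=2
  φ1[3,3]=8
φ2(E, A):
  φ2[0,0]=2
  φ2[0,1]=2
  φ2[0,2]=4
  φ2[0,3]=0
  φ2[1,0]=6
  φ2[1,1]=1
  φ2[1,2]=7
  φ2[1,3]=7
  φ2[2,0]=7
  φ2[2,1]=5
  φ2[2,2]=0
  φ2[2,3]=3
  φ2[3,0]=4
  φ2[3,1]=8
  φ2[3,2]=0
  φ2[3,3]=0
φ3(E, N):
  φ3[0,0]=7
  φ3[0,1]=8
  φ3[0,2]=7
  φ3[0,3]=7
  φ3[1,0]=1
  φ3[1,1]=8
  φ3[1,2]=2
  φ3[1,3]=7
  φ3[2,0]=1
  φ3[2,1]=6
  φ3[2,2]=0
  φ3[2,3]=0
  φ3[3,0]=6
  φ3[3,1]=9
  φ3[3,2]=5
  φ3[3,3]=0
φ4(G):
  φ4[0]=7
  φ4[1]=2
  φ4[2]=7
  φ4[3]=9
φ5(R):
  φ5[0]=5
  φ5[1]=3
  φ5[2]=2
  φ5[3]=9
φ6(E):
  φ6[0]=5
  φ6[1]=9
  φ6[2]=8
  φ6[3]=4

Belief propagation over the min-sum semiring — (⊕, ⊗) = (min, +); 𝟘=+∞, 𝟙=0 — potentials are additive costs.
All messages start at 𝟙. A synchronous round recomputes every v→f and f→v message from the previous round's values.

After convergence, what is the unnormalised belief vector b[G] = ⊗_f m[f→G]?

b[G] = [17, 11, 17, 25]

init: all messages = 𝟙 over 4 values
r1 m[φ0→G] = [2, 0, 1, 3]
r1 m[φ0→R] = [0, 2, 2, 3]
r1 m[φ1→R] = [0, 1, 4, 2]
r1 m[φ1→A] = [2, 0, 1, 0]
r1 m[φ2→E] = [0, 1, 0, 0]
r1 m[φ2→A] = [2, 1, 0, 0]
r1 m[φ3→E] = [7, 1, 0, 0]
r1 m[φ3→N] = [1, 6, 0, 0]
r1 m[φ4→G] = [7, 2, 7, 9]
r1 m[φ5→R] = [5, 3, 2, 9]
r1 m[φ6→E] = [5, 9, 8, 4]
r1 m[G→φ0] = [0, 0, 0, 0]
r1 m[G→φ4] = [0, 0, 0, 0]
r1 m[R→φ0] = [0, 0, 0, 0]
r1 m[R→φ1] = [0, 0, 0, 0]
r1 m[R→φ5] = [0, 0, 0, 0]
r1 m[E→φ2] = [0, 0, 0, 0]
r1 m[E→φ3] = [0, 0, 0, 0]
r1 m[E→φ6] = [0, 0, 0, 0]
r1 m[A→φ1] = [0, 0, 0, 0]
r1 m[A→φ2] = [0, 0, 0, 0]
r1 m[N→φ3] = [0, 0, 0, 0]
r2 m[φ0→G] = [2, 0, 1, 3]
r2 m[φ0→R] = [0, 2, 2, 3]
r2 m[φ1→R] = [0, 1, 4, 2]
r2 m[φ1→A] = [2, 0, 1, 0]
r2 m[φ2→E] = [0, 1, 0, 0]
r2 m[φ2→A] = [2, 1, 0, 0]
r2 m[φ3→E] = [7, 1, 0, 0]
r2 m[φ3→N] = [1, 6, 0, 0]
r2 m[φ4→G] = [7, 2, 7, 9]
r2 m[φ5→R] = [5, 3, 2, 9]
r2 m[φ6→E] = [5, 9, 8, 4]
r2 m[G→φ0] = [7, 2, 7, 9]
r2 m[G→φ4] = [2, 0, 1, 3]
r2 m[R→φ0] = [5, 4, 6, 11]
r2 m[R→φ1] = [5, 5, 4, 12]
r2 m[R→φ5] = [0, 3, 6, 5]
r2 m[E→φ2] = [12, 10, 8, 4]
r2 m[E→φ3] = [5, 10, 8, 4]
r2 m[E→φ6] = [7, 2, 0, 0]
r2 m[A→φ1] = [2, 1, 0, 0]
r2 m[A→φ2] = [2, 0, 1, 0]
r2 m[N→φ3] = [0, 0, 0, 0]
r3 m[φ0→G] = [6, 5, 6, 9]
r3 m[φ0→R] = [2, 9, 9, 5]
r3 m[φ1→R] = [0, 1, 6, 2]
r3 m[φ1→A] = [7, 5, 6, 5]
r3 m[φ2→E] = [0, 1, 1, 0]
r3 m[φ2→A] = [8, 11, 4, 4]
r3 m[φ3→E] = [7, 1, 0, 0]
r3 m[φ3→N] = [9, 13, 8, 4]
r3 m[φ4→G] = [7, 2, 7, 9]
r3 m[φ5→R] = [5, 3, 2, 9]
r3 m[φ6→E] = [5, 9, 8, 4]
r3 m[G→φ0] = [7, 2, 7, 9]
r3 m[G→φ4] = [2, 0, 1, 3]
r3 m[R→φ0] = [5, 4, 6, 11]
r3 m[R→φ1] = [5, 5, 4, 12]
r3 m[R→φ5] = [0, 3, 6, 5]
r3 m[E→φ2] = [12, 10, 8, 4]
r3 m[E→φ3] = [5, 10, 8, 4]
r3 m[E→φ6] = [7, 2, 0, 0]
r3 m[A→φ1] = [2, 1, 0, 0]
r3 m[A→φ2] = [2, 0, 1, 0]
r3 m[N→φ3] = [0, 0, 0, 0]
r4 m[φ0→G] = [6, 5, 6, 9]
r4 m[φ0→R] = [2, 9, 9, 5]
r4 m[φ1→R] = [0, 1, 6, 2]
r4 m[φ1→A] = [7, 5, 6, 5]
r4 m[φ2→E] = [0, 1, 1, 0]
r4 m[φ2→A] = [8, 11, 4, 4]
r4 m[φ3→E] = [7, 1, 0, 0]
r4 m[φ3→N] = [9, 13, 8, 4]
r4 m[φ4→G] = [7, 2, 7, 9]
r4 m[φ5→R] = [5, 3, 2, 9]
r4 m[φ6→E] = [5, 9, 8, 4]
r4 m[G→φ0] = [7, 2, 7, 9]
r4 m[G→φ4] = [6, 5, 6, 9]
r4 m[R→φ0] = [5, 4, 8, 11]
r4 m[R→φ1] = [7, 12, 11, 14]
r4 m[R→φ5] = [2, 10, 15, 7]
r4 m[E→φ2] = [12, 10, 8, 4]
r4 m[E→φ3] = [5, 10, 9, 4]
r4 m[E→φ6] = [7, 2, 1, 0]
r4 m[A→φ1] = [8, 11, 4, 4]
r4 m[A→φ2] = [7, 5, 6, 5]
r4 m[N→φ3] = [0, 0, 0, 0]
r5 m[φ0→G] = [6, 5, 6, 11]
r5 m[φ0→R] = [2, 9, 9, 5]
r5 m[φ1→R] = [4, 5, 11, 6]
r5 m[φ1→A] = [14, 7, 13, 7]
r5 m[φ2→E] = [5, 6, 6, 5]
r5 m[φ2→A] = [8, 11, 4, 4]
r5 m[φ3→E] = [7, 1, 0, 0]
r5 m[φ3→N] = [10, 13, 9, 4]
r5 m[φ4→G] = [7, 2, 7, 9]
r5 m[φ5→R] = [5, 3, 2, 9]
r5 m[φ6→E] = [5, 9, 8, 4]
r5 m[G→φ0] = [7, 2, 7, 9]
r5 m[G→φ4] = [6, 5, 6, 9]
r5 m[R→φ0] = [5, 4, 8, 11]
r5 m[R→φ1] = [7, 12, 11, 14]
r5 m[R→φ5] = [2, 10, 15, 7]
r5 m[E→φ2] = [12, 10, 8, 4]
r5 m[E→φ3] = [5, 10, 9, 4]
r5 m[E→φ6] = [7, 2, 1, 0]
r5 m[A→φ1] = [8, 11, 4, 4]
r5 m[A→φ2] = [7, 5, 6, 5]
r5 m[N→φ3] = [0, 0, 0, 0]
r6 m[φ0→G] = [6, 5, 6, 11]
r6 m[φ0→R] = [2, 9, 9, 5]
r6 m[φ1→R] = [4, 5, 11, 6]
r6 m[φ1→A] = [14, 7, 13, 7]
r6 m[φ2→E] = [5, 6, 6, 5]
r6 m[φ2→A] = [8, 11, 4, 4]
r6 m[φ3→E] = [7, 1, 0, 0]
r6 m[φ3→N] = [10, 13, 9, 4]
r6 m[φ4→G] = [7, 2, 7, 9]
r6 m[φ5→R] = [5, 3, 2, 9]
r6 m[φ6→E] = [5, 9, 8, 4]
r6 m[G→φ0] = [7, 2, 7, 9]
r6 m[G→φ4] = [6, 5, 6, 11]
r6 m[R→φ0] = [9, 8, 13, 15]
r6 m[R→φ1] = [7, 12, 11, 14]
r6 m[R→φ5] = [6, 14, 20, 11]
r6 m[E→φ2] = [12, 10, 8, 4]
r6 m[E→φ3] = [10, 15, 14, 9]
r6 m[E→φ6] = [12, 7, 6, 5]
r6 m[A→φ1] = [8, 11, 4, 4]
r6 m[A→φ2] = [14, 7, 13, 7]
r6 m[N→φ3] = [0, 0, 0, 0]
r7 m[φ0→G] = [10, 9, 10, 16]
r7 m[φ0→R] = [2, 9, 9, 5]
r7 m[φ1→R] = [4, 5, 11, 6]
r7 m[φ1→A] = [14, 7, 13, 7]
r7 m[φ2→E] = [7, 8, 10, 7]
r7 m[φ2→A] = [8, 11, 4, 4]
r7 m[φ3→E] = [7, 1, 0, 0]
r7 m[φ3→N] = [15, 18, 14, 9]
r7 m[φ4→G] = [7, 2, 7, 9]
r7 m[φ5→R] = [5, 3, 2, 9]
r7 m[φ6→E] = [5, 9, 8, 4]
r7 m[G→φ0] = [7, 2, 7, 9]
r7 m[G→φ4] = [6, 5, 6, 11]
r7 m[R→φ0] = [9, 8, 13, 15]
r7 m[R→φ1] = [7, 12, 11, 14]
r7 m[R→φ5] = [6, 14, 20, 11]
r7 m[E→φ2] = [12, 10, 8, 4]
r7 m[E→φ3] = [10, 15, 14, 9]
r7 m[E→φ6] = [12, 7, 6, 5]
r7 m[A→φ1] = [8, 11, 4, 4]
r7 m[A→φ2] = [14, 7, 13, 7]
r7 m[N→φ3] = [0, 0, 0, 0]
r8 m[φ0→G] = [10, 9, 10, 16]
r8 m[φ0→R] = [2, 9, 9, 5]
r8 m[φ1→R] = [4, 5, 11, 6]
r8 m[φ1→A] = [14, 7, 13, 7]
r8 m[φ2→E] = [7, 8, 10, 7]
r8 m[φ2→A] = [8, 11, 4, 4]
r8 m[φ3→E] = [7, 1, 0, 0]
r8 m[φ3→N] = [15, 18, 14, 9]
r8 m[φ4→G] = [7, 2, 7, 9]
r8 m[φ5→R] = [5, 3, 2, 9]
r8 m[φ6→E] = [5, 9, 8, 4]
r8 m[G→φ0] = [7, 2, 7, 9]
r8 m[G→φ4] = [10, 9, 10, 16]
r8 m[R→φ0] = [9, 8, 13, 15]
r8 m[R→φ1] = [7, 12, 11, 14]
r8 m[R→φ5] = [6, 14, 20, 11]
r8 m[E→φ2] = [12, 10, 8, 4]
r8 m[E→φ3] = [12, 17, 18, 11]
r8 m[E→φ6] = [14, 9, 10, 7]
r8 m[A→φ1] = [8, 11, 4, 4]
r8 m[A→φ2] = [14, 7, 13, 7]
r8 m[N→φ3] = [0, 0, 0, 0]
r9 m[φ0→G] = [10, 9, 10, 16]
r9 m[φ0→R] = [2, 9, 9, 5]
r9 m[φ1→R] = [4, 5, 11, 6]
r9 m[φ1→A] = [14, 7, 13, 7]
r9 m[φ2→E] = [7, 8, 10, 7]
r9 m[φ2→A] = [8, 11, 4, 4]
r9 m[φ3→E] = [7, 1, 0, 0]
r9 m[φ3→N] = [17, 20, 16, 11]
r9 m[φ4→G] = [7, 2, 7, 9]
r9 m[φ5→R] = [5, 3, 2, 9]
r9 m[φ6→E] = [5, 9, 8, 4]
r9 m[G→φ0] = [7, 2, 7, 9]
r9 m[G→φ4] = [10, 9, 10, 16]
r9 m[R→φ0] = [9, 8, 13, 15]
r9 m[R→φ1] = [7, 12, 11, 14]
r9 m[R→φ5] = [6, 14, 20, 11]
r9 m[E→φ2] = [12, 10, 8, 4]
r9 m[E→φ3] = [12, 17, 18, 11]
r9 m[E→φ6] = [14, 9, 10, 7]
r9 m[A→φ1] = [8, 11, 4, 4]
r9 m[A→φ2] = [14, 7, 13, 7]
r9 m[N→φ3] = [0, 0, 0, 0]
r10 m[φ0→G] = [10, 9, 10, 16]
r10 m[φ0→R] = [2, 9, 9, 5]
r10 m[φ1→R] = [4, 5, 11, 6]
r10 m[φ1→A] = [14, 7, 13, 7]
r10 m[φ2→E] = [7, 8, 10, 7]
r10 m[φ2→A] = [8, 11, 4, 4]
r10 m[φ3→E] = [7, 1, 0, 0]
r10 m[φ3→N] = [17, 20, 16, 11]
r10 m[φ4→G] = [7, 2, 7, 9]
r10 m[φ5→R] = [5, 3, 2, 9]
r10 m[φ6→E] = [5, 9, 8, 4]
r10 m[G→φ0] = [7, 2, 7, 9]
r10 m[G→φ4] = [10, 9, 10, 16]
r10 m[R→φ0] = [9, 8, 13, 15]
r10 m[R→φ1] = [7, 12, 11, 14]
r10 m[R→φ5] = [6, 14, 20, 11]
r10 m[E→φ2] = [12, 10, 8, 4]
r10 m[E→φ3] = [12, 17, 18, 11]
r10 m[E→φ6] = [14, 9, 10, 7]
r10 m[A→φ1] = [8, 11, 4, 4]
r10 m[A→φ2] = [14, 7, 13, 7]
r10 m[N→φ3] = [0, 0, 0, 0]
fixed point reached at round 10
b[G] = ⊗ incoming = [17, 11, 17, 25]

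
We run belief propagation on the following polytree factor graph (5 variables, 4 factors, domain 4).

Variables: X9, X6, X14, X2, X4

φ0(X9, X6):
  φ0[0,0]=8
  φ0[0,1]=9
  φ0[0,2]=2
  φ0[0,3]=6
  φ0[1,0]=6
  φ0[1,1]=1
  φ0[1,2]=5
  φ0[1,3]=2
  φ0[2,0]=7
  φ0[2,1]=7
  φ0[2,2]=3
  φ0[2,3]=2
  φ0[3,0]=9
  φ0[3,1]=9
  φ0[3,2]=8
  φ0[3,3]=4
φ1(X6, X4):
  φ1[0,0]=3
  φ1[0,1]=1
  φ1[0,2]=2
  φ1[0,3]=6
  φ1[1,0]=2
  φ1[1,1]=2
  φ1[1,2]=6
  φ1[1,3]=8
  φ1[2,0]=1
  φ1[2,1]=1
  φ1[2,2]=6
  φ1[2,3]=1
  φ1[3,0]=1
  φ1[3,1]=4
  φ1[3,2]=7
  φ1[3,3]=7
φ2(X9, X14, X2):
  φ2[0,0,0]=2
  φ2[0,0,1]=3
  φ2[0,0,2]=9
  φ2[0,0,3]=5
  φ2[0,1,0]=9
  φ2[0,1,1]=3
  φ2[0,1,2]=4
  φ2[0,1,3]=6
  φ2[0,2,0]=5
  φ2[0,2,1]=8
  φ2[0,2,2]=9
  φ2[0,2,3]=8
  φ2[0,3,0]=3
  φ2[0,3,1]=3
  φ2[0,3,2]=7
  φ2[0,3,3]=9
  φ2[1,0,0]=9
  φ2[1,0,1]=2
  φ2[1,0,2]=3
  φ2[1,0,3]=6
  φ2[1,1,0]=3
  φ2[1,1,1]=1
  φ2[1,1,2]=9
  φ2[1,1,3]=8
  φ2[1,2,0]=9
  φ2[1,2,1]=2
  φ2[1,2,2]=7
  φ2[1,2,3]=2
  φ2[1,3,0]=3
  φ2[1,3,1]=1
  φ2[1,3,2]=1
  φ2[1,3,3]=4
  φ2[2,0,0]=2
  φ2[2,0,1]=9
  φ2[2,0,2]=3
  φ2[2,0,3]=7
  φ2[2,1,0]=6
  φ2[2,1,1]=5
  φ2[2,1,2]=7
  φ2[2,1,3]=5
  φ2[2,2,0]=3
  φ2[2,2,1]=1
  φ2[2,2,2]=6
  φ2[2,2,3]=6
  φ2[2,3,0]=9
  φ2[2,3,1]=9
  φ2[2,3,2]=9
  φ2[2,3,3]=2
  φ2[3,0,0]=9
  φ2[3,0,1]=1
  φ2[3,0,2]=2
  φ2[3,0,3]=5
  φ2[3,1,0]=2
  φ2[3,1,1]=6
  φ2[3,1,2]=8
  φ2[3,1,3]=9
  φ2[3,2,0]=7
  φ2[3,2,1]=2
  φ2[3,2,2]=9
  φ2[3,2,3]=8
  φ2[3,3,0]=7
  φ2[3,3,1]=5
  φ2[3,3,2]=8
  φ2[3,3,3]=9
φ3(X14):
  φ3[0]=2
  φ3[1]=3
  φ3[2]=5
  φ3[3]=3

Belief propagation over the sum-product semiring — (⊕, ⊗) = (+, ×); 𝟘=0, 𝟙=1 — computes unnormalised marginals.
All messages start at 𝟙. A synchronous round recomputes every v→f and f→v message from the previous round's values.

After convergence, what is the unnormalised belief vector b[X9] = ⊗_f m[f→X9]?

init: all messages = 𝟙 over 4 values
r1 m[φ0→X9] = [25, 14, 19, 30]
r1 m[φ0→X6] = [30, 26, 18, 14]
r1 m[φ1→X6] = [12, 18, 9, 19]
r1 m[φ1→X4] = [7, 8, 21, 22]
r1 m[φ2→X9] = [93, 70, 89, 97]
r1 m[φ2→X14] = [77, 91, 92, 89]
r1 m[φ2→X2] = [88, 61, 101, 99]
r1 m[φ3→X14] = [2, 3, 5, 3]
r1 m[X9→φ0] = [1, 1, 1, 1]
r1 m[X9→φ2] = [1, 1, 1, 1]
r1 m[X6→φ0] = [1, 1, 1, 1]
r1 m[X6→φ1] = [1, 1, 1, 1]
r1 m[X14→φ2] = [1, 1, 1, 1]
r1 m[X14→φ3] = [1, 1, 1, 1]
r1 m[X2→φ2] = [1, 1, 1, 1]
r1 m[X4→φ1] = [1, 1, 1, 1]
r2 m[φ0→X9] = [25, 14, 19, 30]
r2 m[φ0→X6] = [30, 26, 18, 14]
r2 m[φ1→X6] = [12, 18, 9, 19]
r2 m[φ1→X4] = [7, 8, 21, 22]
r2 m[φ2→X9] = [93, 70, 89, 97]
r2 m[φ2→X14] = [77, 91, 92, 89]
r2 m[φ2→X2] = [88, 61, 101, 99]
r2 m[φ3→X14] = [2, 3, 5, 3]
r2 m[X9→φ0] = [93, 70, 89, 97]
r2 m[X9→φ2] = [25, 14, 19, 30]
r2 m[X6→φ0] = [12, 18, 9, 19]
r2 m[X6→φ1] = [30, 26, 18, 14]
r2 m[X14→φ2] = [2, 3, 5, 3]
r2 m[X14→φ3] = [77, 91, 92, 89]
r2 m[X2→φ2] = [1, 1, 1, 1]
r2 m[X4→φ1] = [1, 1, 1, 1]
r3 m[φ0→X9] = [390, 173, 275, 418]
r3 m[φ0→X6] = [2660, 2403, 1579, 1264]
r3 m[φ1→X6] = [12, 18, 9, 19]
r3 m[φ1→X4] = [174, 156, 422, 504]
r3 m[φ2→X9] = [320, 230, 278, 326]
r3 m[φ2→X14] = [1664, 2031, 2114, 2097]
r3 m[φ2→X2] = [6375, 4465, 7900, 7542]
r3 m[φ3→X14] = [2, 3, 5, 3]
r3 m[X9→φ0] = [93, 70, 89, 97]
r3 m[X9→φ2] = [25, 14, 19, 30]
r3 m[X6→φ0] = [12, 18, 9, 19]
r3 m[X6→φ1] = [30, 26, 18, 14]
r3 m[X14→φ2] = [2, 3, 5, 3]
r3 m[X14→φ3] = [77, 91, 92, 89]
r3 m[X2→φ2] = [1, 1, 1, 1]
r3 m[X4→φ1] = [1, 1, 1, 1]
r4 m[φ0→X9] = [390, 173, 275, 418]
r4 m[φ0→X6] = [2660, 2403, 1579, 1264]
r4 m[φ1→X6] = [12, 18, 9, 19]
r4 m[φ1→X4] = [174, 156, 422, 504]
r4 m[φ2→X9] = [320, 230, 278, 326]
r4 m[φ2→X14] = [1664, 2031, 2114, 2097]
r4 m[φ2→X2] = [6375, 4465, 7900, 7542]
r4 m[φ3→X14] = [2, 3, 5, 3]
r4 m[X9→φ0] = [320, 230, 278, 326]
r4 m[X9→φ2] = [390, 173, 275, 418]
r4 m[X6→φ0] = [12, 18, 9, 19]
r4 m[X6→φ1] = [2660, 2403, 1579, 1264]
r4 m[X14→φ2] = [2, 3, 5, 3]
r4 m[X14→φ3] = [1664, 2031, 2114, 2097]
r4 m[X2→φ2] = [1, 1, 1, 1]
r4 m[X4→φ1] = [1, 1, 1, 1]
r5 m[φ0→X9] = [390, 173, 275, 418]
r5 m[φ0→X6] = [8820, 7990, 5232, 4240]
r5 m[φ1→X6] = [12, 18, 9, 19]
r5 m[φ1→X4] = [15629, 14101, 38060, 45611]
r5 m[φ2→X9] = [320, 230, 278, 326]
r5 m[φ2→X14] = [23751, 28988, 30428, 30234]
r5 m[φ2→X2] = [90403, 65105, 113369, 108431]
r5 m[φ3→X14] = [2, 3, 5, 3]
r5 m[X9→φ0] = [320, 230, 278, 326]
r5 m[X9→φ2] = [390, 173, 275, 418]
r5 m[X6→φ0] = [12, 18, 9, 19]
r5 m[X6→φ1] = [2660, 2403, 1579, 1264]
r5 m[X14→φ2] = [2, 3, 5, 3]
r5 m[X14→φ3] = [1664, 2031, 2114, 2097]
r5 m[X2→φ2] = [1, 1, 1, 1]
r5 m[X4→φ1] = [1, 1, 1, 1]
r6 m[φ0→X9] = [390, 173, 275, 418]
r6 m[φ0→X6] = [8820, 7990, 5232, 4240]
r6 m[φ1→X6] = [12, 18, 9, 19]
r6 m[φ1→X4] = [15629, 14101, 38060, 45611]
r6 m[φ2→X9] = [320, 230, 278, 326]
r6 m[φ2→X14] = [23751, 28988, 30428, 30234]
r6 m[φ2→X2] = [90403, 65105, 113369, 108431]
r6 m[φ3→X14] = [2, 3, 5, 3]
r6 m[X9→φ0] = [320, 230, 278, 326]
r6 m[X9→φ2] = [390, 173, 275, 418]
r6 m[X6→φ0] = [12, 18, 9, 19]
r6 m[X6→φ1] = [8820, 7990, 5232, 4240]
r6 m[X14→φ2] = [2, 3, 5, 3]
r6 m[X14→φ3] = [23751, 28988, 30428, 30234]
r6 m[X2→φ2] = [1, 1, 1, 1]
r6 m[X4→φ1] = [1, 1, 1, 1]
r7 m[φ0→X9] = [390, 173, 275, 418]
r7 m[φ0→X6] = [8820, 7990, 5232, 4240]
r7 m[φ1→X6] = [12, 18, 9, 19]
r7 m[φ1→X4] = [51912, 46992, 126652, 151752]
r7 m[φ2→X9] = [320, 230, 278, 326]
r7 m[φ2→X14] = [23751, 28988, 30428, 30234]
r7 m[φ2→X2] = [90403, 65105, 113369, 108431]
r7 m[φ3→X14] = [2, 3, 5, 3]
r7 m[X9→φ0] = [320, 230, 278, 326]
r7 m[X9→φ2] = [390, 173, 275, 418]
r7 m[X6→φ0] = [12, 18, 9, 19]
r7 m[X6→φ1] = [8820, 7990, 5232, 4240]
r7 m[X14→φ2] = [2, 3, 5, 3]
r7 m[X14→φ3] = [23751, 28988, 30428, 30234]
r7 m[X2→φ2] = [1, 1, 1, 1]
r7 m[X4→φ1] = [1, 1, 1, 1]
r8 m[φ0→X9] = [390, 173, 275, 418]
r8 m[φ0→X6] = [8820, 7990, 5232, 4240]
r8 m[φ1→X6] = [12, 18, 9, 19]
r8 m[φ1→X4] = [51912, 46992, 126652, 151752]
r8 m[φ2→X9] = [320, 230, 278, 326]
r8 m[φ2→X14] = [23751, 28988, 30428, 30234]
r8 m[φ2→X2] = [90403, 65105, 113369, 108431]
r8 m[φ3→X14] = [2, 3, 5, 3]
r8 m[X9→φ0] = [320, 230, 278, 326]
r8 m[X9→φ2] = [390, 173, 275, 418]
r8 m[X6→φ0] = [12, 18, 9, 19]
r8 m[X6→φ1] = [8820, 7990, 5232, 4240]
r8 m[X14→φ2] = [2, 3, 5, 3]
r8 m[X14→φ3] = [23751, 28988, 30428, 30234]
r8 m[X2→φ2] = [1, 1, 1, 1]
r8 m[X4→φ1] = [1, 1, 1, 1]
fixed point reached at round 8
b[X9] = ⊗ incoming = [124800, 39790, 76450, 136268]

b[X9] = [124800, 39790, 76450, 136268]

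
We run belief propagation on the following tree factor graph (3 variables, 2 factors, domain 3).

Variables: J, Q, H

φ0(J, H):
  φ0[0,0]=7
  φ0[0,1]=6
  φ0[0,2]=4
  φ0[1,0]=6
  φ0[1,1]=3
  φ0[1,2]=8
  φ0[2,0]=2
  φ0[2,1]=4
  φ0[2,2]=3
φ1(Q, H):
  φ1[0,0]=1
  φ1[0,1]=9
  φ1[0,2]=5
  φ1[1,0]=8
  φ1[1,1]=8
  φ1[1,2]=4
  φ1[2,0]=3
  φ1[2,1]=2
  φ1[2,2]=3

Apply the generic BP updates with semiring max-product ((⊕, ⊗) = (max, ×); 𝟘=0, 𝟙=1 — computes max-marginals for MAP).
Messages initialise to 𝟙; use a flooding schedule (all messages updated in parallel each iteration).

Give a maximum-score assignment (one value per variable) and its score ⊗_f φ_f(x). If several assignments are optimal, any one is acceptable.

assignment: (J=0, Q=1, H=0); score = 56

init: all messages = 𝟙 over 3 values
r1 m[φ0→J] = [7, 8, 4]
r1 m[φ0→H] = [7, 6, 8]
r1 m[φ1→Q] = [9, 8, 3]
r1 m[φ1→H] = [8, 9, 5]
r1 m[J→φ0] = [1, 1, 1]
r1 m[Q→φ1] = [1, 1, 1]
r1 m[H→φ0] = [1, 1, 1]
r1 m[H→φ1] = [1, 1, 1]
r2 m[φ0→J] = [7, 8, 4]
r2 m[φ0→H] = [7, 6, 8]
r2 m[φ1→Q] = [9, 8, 3]
r2 m[φ1→H] = [8, 9, 5]
r2 m[J→φ0] = [1, 1, 1]
r2 m[Q→φ1] = [1, 1, 1]
r2 m[H→φ0] = [8, 9, 5]
r2 m[H→φ1] = [7, 6, 8]
r3 m[φ0→J] = [56, 48, 36]
r3 m[φ0→H] = [7, 6, 8]
r3 m[φ1→Q] = [54, 56, 24]
r3 m[φ1→H] = [8, 9, 5]
r3 m[J→φ0] = [1, 1, 1]
r3 m[Q→φ1] = [1, 1, 1]
r3 m[H→φ0] = [8, 9, 5]
r3 m[H→φ1] = [7, 6, 8]
r4 m[φ0→J] = [56, 48, 36]
r4 m[φ0→H] = [7, 6, 8]
r4 m[φ1→Q] = [54, 56, 24]
r4 m[φ1→H] = [8, 9, 5]
r4 m[J→φ0] = [1, 1, 1]
r4 m[Q→φ1] = [1, 1, 1]
r4 m[H→φ0] = [8, 9, 5]
r4 m[H→φ1] = [7, 6, 8]
fixed point reached at round 4
traceback from J: (J=0, Q=1, H=0), score=56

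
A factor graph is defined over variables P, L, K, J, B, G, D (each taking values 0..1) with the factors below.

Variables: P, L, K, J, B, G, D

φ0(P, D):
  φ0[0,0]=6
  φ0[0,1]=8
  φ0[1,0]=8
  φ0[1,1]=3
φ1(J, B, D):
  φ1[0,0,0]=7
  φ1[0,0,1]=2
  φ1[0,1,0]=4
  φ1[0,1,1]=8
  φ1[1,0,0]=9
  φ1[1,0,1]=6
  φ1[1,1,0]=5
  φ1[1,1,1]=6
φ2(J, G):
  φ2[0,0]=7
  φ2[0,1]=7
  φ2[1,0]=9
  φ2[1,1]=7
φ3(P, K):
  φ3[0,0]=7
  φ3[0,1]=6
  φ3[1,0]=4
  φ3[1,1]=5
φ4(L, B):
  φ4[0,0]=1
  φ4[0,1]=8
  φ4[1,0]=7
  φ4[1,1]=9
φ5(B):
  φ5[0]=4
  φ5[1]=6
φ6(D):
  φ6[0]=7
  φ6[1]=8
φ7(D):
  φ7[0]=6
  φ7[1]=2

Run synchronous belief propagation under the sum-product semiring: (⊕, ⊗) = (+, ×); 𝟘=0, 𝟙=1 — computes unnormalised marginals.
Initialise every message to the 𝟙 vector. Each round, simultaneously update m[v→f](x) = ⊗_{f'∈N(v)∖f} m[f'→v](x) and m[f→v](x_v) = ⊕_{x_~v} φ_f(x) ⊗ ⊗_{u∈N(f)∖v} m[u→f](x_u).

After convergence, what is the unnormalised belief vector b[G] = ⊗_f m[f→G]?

b[G] = [101195816, 87770648]

init: all messages = 𝟙 over 2 values
r1 m[φ0→P] = [14, 11]
r1 m[φ0→D] = [14, 11]
r1 m[φ1→J] = [21, 26]
r1 m[φ1→B] = [24, 23]
r1 m[φ1→D] = [25, 22]
r1 m[φ2→J] = [14, 16]
r1 m[φ2→G] = [16, 14]
r1 m[φ3→P] = [13, 9]
r1 m[φ3→K] = [11, 11]
r1 m[φ4→L] = [9, 16]
r1 m[φ4→B] = [8, 17]
r1 m[φ5→B] = [4, 6]
r1 m[φ6→D] = [7, 8]
r1 m[φ7→D] = [6, 2]
r1 m[P→φ0] = [1, 1]
r1 m[P→φ3] = [1, 1]
r1 m[L→φ4] = [1, 1]
r1 m[K→φ3] = [1, 1]
r1 m[J→φ1] = [1, 1]
r1 m[J→φ2] = [1, 1]
r1 m[B→φ1] = [1, 1]
r1 m[B→φ4] = [1, 1]
r1 m[B→φ5] = [1, 1]
r1 m[G→φ2] = [1, 1]
r1 m[D→φ0] = [1, 1]
r1 m[D→φ1] = [1, 1]
r1 m[D→φ6] = [1, 1]
r1 m[D→φ7] = [1, 1]
r2 m[φ0→P] = [14, 11]
r2 m[φ0→D] = [14, 11]
r2 m[φ1→J] = [21, 26]
r2 m[φ1→B] = [24, 23]
r2 m[φ1→D] = [25, 22]
r2 m[φ2→J] = [14, 16]
r2 m[φ2→G] = [16, 14]
r2 m[φ3→P] = [13, 9]
r2 m[φ3→K] = [11, 11]
r2 m[φ4→L] = [9, 16]
r2 m[φ4→B] = [8, 17]
r2 m[φ5→B] = [4, 6]
r2 m[φ6→D] = [7, 8]
r2 m[φ7→D] = [6, 2]
r2 m[P→φ0] = [13, 9]
r2 m[P→φ3] = [14, 11]
r2 m[L→φ4] = [1, 1]
r2 m[K→φ3] = [1, 1]
r2 m[J→φ1] = [14, 16]
r2 m[J→φ2] = [21, 26]
r2 m[B→φ1] = [32, 102]
r2 m[B→φ4] = [96, 138]
r2 m[B→φ5] = [192, 391]
r2 m[G→φ2] = [1, 1]
r2 m[D→φ0] = [1050, 352]
r2 m[D→φ1] = [588, 176]
r2 m[D→φ6] = [2100, 484]
r2 m[D→φ7] = [2450, 1936]
r3 m[φ0→P] = [9116, 9456]
r3 m[φ0→D] = [150, 131]
r3 m[φ1→J] = [526496, 610728]
r3 m[φ1→B] = [164120, 116576]
r3 m[φ1→D] = [21616, 25184]
r3 m[φ2→J] = [14, 16]
r3 m[φ2→G] = [381, 329]
r3 m[φ3→P] = [13, 9]
r3 m[φ3→K] = [142, 139]
r3 m[φ4→L] = [1200, 1914]
r3 m[φ4→B] = [8, 17]
r3 m[φ5→B] = [4, 6]
r3 m[φ6→D] = [7, 8]
r3 m[φ7→D] = [6, 2]
r3 m[P→φ0] = [13, 9]
r3 m[P→φ3] = [14, 11]
r3 m[L→φ4] = [1, 1]
r3 m[K→φ3] = [1, 1]
r3 m[J→φ1] = [14, 16]
r3 m[J→φ2] = [21, 26]
r3 m[B→φ1] = [32, 102]
r3 m[B→φ4] = [96, 138]
r3 m[B→φ5] = [192, 391]
r3 m[G→φ2] = [1, 1]
r3 m[D→φ0] = [1050, 352]
r3 m[D→φ1] = [588, 176]
r3 m[D→φ6] = [2100, 484]
r3 m[D→φ7] = [2450, 1936]
r4 m[φ0→P] = [9116, 9456]
r4 m[φ0→D] = [150, 131]
r4 m[φ1→J] = [526496, 610728]
r4 m[φ1→B] = [164120, 116576]
r4 m[φ1→D] = [21616, 25184]
r4 m[φ2→J] = [14, 16]
r4 m[φ2→G] = [381, 329]
r4 m[φ3→P] = [13, 9]
r4 m[φ3→K] = [142, 139]
r4 m[φ4→L] = [1200, 1914]
r4 m[φ4→B] = [8, 17]
r4 m[φ5→B] = [4, 6]
r4 m[φ6→D] = [7, 8]
r4 m[φ7→D] = [6, 2]
r4 m[P→φ0] = [13, 9]
r4 m[P→φ3] = [9116, 9456]
r4 m[L→φ4] = [1, 1]
r4 m[K→φ3] = [1, 1]
r4 m[J→φ1] = [14, 16]
r4 m[J→φ2] = [526496, 610728]
r4 m[B→φ1] = [32, 102]
r4 m[B→φ4] = [656480, 699456]
r4 m[B→φ5] = [1312960, 1981792]
r4 m[G→φ2] = [1, 1]
r4 m[D→φ0] = [907872, 402944]
r4 m[D→φ1] = [6300, 2096]
r4 m[D→φ6] = [19454400, 6598208]
r4 m[D→φ7] = [22696800, 26392832]
r5 m[φ0→P] = [8670784, 8471808]
r5 m[φ0→D] = [150, 131]
r5 m[φ1→J] = [5826080, 6712584]
r5 m[φ1→B] = [1784504, 1292768]
r5 m[φ1→D] = [21616, 25184]
r5 m[φ2→J] = [14, 16]
r5 m[φ2→G] = [9182024, 7960568]
r5 m[φ3→P] = [13, 9]
r5 m[φ3→K] = [101636, 101976]
r5 m[φ4→L] = [6252128, 10890464]
r5 m[φ4→B] = [8, 17]
r5 m[φ5→B] = [4, 6]
r5 m[φ6→D] = [7, 8]
r5 m[φ7→D] = [6, 2]
r5 m[P→φ0] = [13, 9]
r5 m[P→φ3] = [9116, 9456]
r5 m[L→φ4] = [1, 1]
r5 m[K→φ3] = [1, 1]
r5 m[J→φ1] = [14, 16]
r5 m[J→φ2] = [526496, 610728]
r5 m[B→φ1] = [32, 102]
r5 m[B→φ4] = [656480, 699456]
r5 m[B→φ5] = [1312960, 1981792]
r5 m[G→φ2] = [1, 1]
r5 m[D→φ0] = [907872, 402944]
r5 m[D→φ1] = [6300, 2096]
r5 m[D→φ6] = [19454400, 6598208]
r5 m[D→φ7] = [22696800, 26392832]
r6 m[φ0→P] = [8670784, 8471808]
r6 m[φ0→D] = [150, 131]
r6 m[φ1→J] = [5826080, 6712584]
r6 m[φ1→B] = [1784504, 1292768]
r6 m[φ1→D] = [21616, 25184]
r6 m[φ2→J] = [14, 16]
r6 m[φ2→G] = [9182024, 7960568]
r6 m[φ3→P] = [13, 9]
r6 m[φ3→K] = [101636, 101976]
r6 m[φ4→L] = [6252128, 10890464]
r6 m[φ4→B] = [8, 17]
r6 m[φ5→B] = [4, 6]
r6 m[φ6→D] = [7, 8]
r6 m[φ7→D] = [6, 2]
r6 m[P→φ0] = [13, 9]
r6 m[P→φ3] = [8670784, 8471808]
r6 m[L→φ4] = [1, 1]
r6 m[K→φ3] = [1, 1]
r6 m[J→φ1] = [14, 16]
r6 m[J→φ2] = [5826080, 6712584]
r6 m[B→φ1] = [32, 102]
r6 m[B→φ4] = [7138016, 7756608]
r6 m[B→φ5] = [14276032, 21977056]
r6 m[G→φ2] = [1, 1]
r6 m[D→φ0] = [907872, 402944]
r6 m[D→φ1] = [6300, 2096]
r6 m[D→φ6] = [19454400, 6598208]
r6 m[D→φ7] = [22696800, 26392832]
r7 m[φ0→P] = [8670784, 8471808]
r7 m[φ0→D] = [150, 131]
r7 m[φ1→J] = [5826080, 6712584]
r7 m[φ1→B] = [1784504, 1292768]
r7 m[φ1→D] = [21616, 25184]
r7 m[φ2→J] = [14, 16]
r7 m[φ2→G] = [101195816, 87770648]
r7 m[φ3→P] = [13, 9]
r7 m[φ3→K] = [94582720, 94383744]
r7 m[φ4→L] = [69190880, 119775584]
r7 m[φ4→B] = [8, 17]
r7 m[φ5→B] = [4, 6]
r7 m[φ6→D] = [7, 8]
r7 m[φ7→D] = [6, 2]
r7 m[P→φ0] = [13, 9]
r7 m[P→φ3] = [8670784, 8471808]
r7 m[L→φ4] = [1, 1]
r7 m[K→φ3] = [1, 1]
r7 m[J→φ1] = [14, 16]
r7 m[J→φ2] = [5826080, 6712584]
r7 m[B→φ1] = [32, 102]
r7 m[B→φ4] = [7138016, 7756608]
r7 m[B→φ5] = [14276032, 21977056]
r7 m[G→φ2] = [1, 1]
r7 m[D→φ0] = [907872, 402944]
r7 m[D→φ1] = [6300, 2096]
r7 m[D→φ6] = [19454400, 6598208]
r7 m[D→φ7] = [22696800, 26392832]
r8 m[φ0→P] = [8670784, 8471808]
r8 m[φ0→D] = [150, 131]
r8 m[φ1→J] = [5826080, 6712584]
r8 m[φ1→B] = [1784504, 1292768]
r8 m[φ1→D] = [21616, 25184]
r8 m[φ2→J] = [14, 16]
r8 m[φ2→G] = [101195816, 87770648]
r8 m[φ3→P] = [13, 9]
r8 m[φ3→K] = [94582720, 94383744]
r8 m[φ4→L] = [69190880, 119775584]
r8 m[φ4→B] = [8, 17]
r8 m[φ5→B] = [4, 6]
r8 m[φ6→D] = [7, 8]
r8 m[φ7→D] = [6, 2]
r8 m[P→φ0] = [13, 9]
r8 m[P→φ3] = [8670784, 8471808]
r8 m[L→φ4] = [1, 1]
r8 m[K→φ3] = [1, 1]
r8 m[J→φ1] = [14, 16]
r8 m[J→φ2] = [5826080, 6712584]
r8 m[B→φ1] = [32, 102]
r8 m[B→φ4] = [7138016, 7756608]
r8 m[B→φ5] = [14276032, 21977056]
r8 m[G→φ2] = [1, 1]
r8 m[D→φ0] = [907872, 402944]
r8 m[D→φ1] = [6300, 2096]
r8 m[D→φ6] = [19454400, 6598208]
r8 m[D→φ7] = [22696800, 26392832]
fixed point reached at round 8
b[G] = ⊗ incoming = [101195816, 87770648]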